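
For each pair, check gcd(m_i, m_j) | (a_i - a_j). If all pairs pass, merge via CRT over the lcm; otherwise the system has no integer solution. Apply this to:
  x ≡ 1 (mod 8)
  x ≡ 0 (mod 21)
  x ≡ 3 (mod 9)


Moduli 8, 21, 9 are not pairwise coprime, so CRT works modulo lcm(m_i) when all pairwise compatibility conditions hold.
Pairwise compatibility: gcd(m_i, m_j) must divide a_i - a_j for every pair.
Merge one congruence at a time:
  Start: x ≡ 1 (mod 8).
  Combine with x ≡ 0 (mod 21): gcd(8, 21) = 1; 0 - 1 = -1, which IS divisible by 1, so compatible.
    Write x = 1 + 8·t and substitute into x ≡ 0 (mod 21): 8·t ≡ 0 − 1 = -1 (mod 21).
    Reduce coefficients mod 21: 8·t ≡ 20 (mod 21).
    The inverse of 8 mod 21 is 8 (since 8·8 = 64 = 3·21 + 1), so t ≡ 8·20 = 160 ≡ 13 (mod 21).
    Then x = 1 + 8·13 = 105, valid modulo lcm(8, 21) = 168: x ≡ 105 (mod 168).
  Combine with x ≡ 3 (mod 9): gcd(168, 9) = 3; 3 - 105 = -102, which IS divisible by 3, so compatible.
    Write x = 105 + 168·t and substitute into x ≡ 3 (mod 9): 168·t ≡ 3 − 105 = -102 (mod 9).
    Divide the congruence (and modulus) by g = 3: 56·t ≡ -34 (mod 3).
    Reduce coefficients mod 3: 2·t ≡ 2 (mod 3).
    The inverse of 2 mod 3 is 2 (since 2·2 = 4 = 1·3 + 1), so t ≡ 2·2 = 4 ≡ 1 (mod 3).
    Then x = 105 + 168·1 = 273, valid modulo lcm(168, 9) = 504: x ≡ 273 (mod 504).
Verify: 273 mod 8 = 1, 273 mod 21 = 0, 273 mod 9 = 3.

x ≡ 273 (mod 504).


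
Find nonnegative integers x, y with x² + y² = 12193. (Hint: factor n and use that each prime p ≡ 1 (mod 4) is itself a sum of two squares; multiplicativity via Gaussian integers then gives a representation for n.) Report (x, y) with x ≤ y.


Step 1: Factor n = 12193 = 89 · 137.
Step 2: Check the mod-4 condition on each prime factor: 89 ≡ 1 (mod 4), exponent 1; 137 ≡ 1 (mod 4), exponent 1.
All primes ≡ 3 (mod 4) appear to even exponent (or don't appear), so by the two-squares theorem n IS expressible as a sum of two squares.
Step 3: Build a representation. Here n = 89 · 137 is a product of primes ≡ 1 (mod 4). Each prime p ≡ 1 (mod 4) is itself a sum of two squares; find a² by testing p − a² for a perfect square:
  89: 89 − 1² = 88, 89 − 2² = 85, 89 − 3² = 80, 89 − 4² = 73, 89 − 5² = 64 = 8² ⇒ 89 = 5² + 8².
  137: 137 − 1² = 136, 137 − 2² = 133, 137 − 3² = 128, 137 − 4² = 121 = 11² ⇒ 137 = 4² + 11².
  Combine using the Brahmagupta–Fibonacci identity (a² + b²)(c² + d²) = (ac − bd)² + (ad + bc)² = (ac + bd)² + (ad − bc)²:
  89 · 137 = 12193: from (5² + 8²)(4² + 11²), take (5·4 − 8·11, 5·11 + 8·4) = (20 − 88, 55 + 32) = (-68, 87); dropping signs (only squares matter) gives (68, 87); check 68² + 87² = 4624 + 7569 = 12193 ✓.
Step 4: Order so x ≤ y and verify: 68² + 87² = 4624 + 7569 = 12193 = n. ✓

n = 12193 = 68² + 87² (one valid representation with x ≤ y).


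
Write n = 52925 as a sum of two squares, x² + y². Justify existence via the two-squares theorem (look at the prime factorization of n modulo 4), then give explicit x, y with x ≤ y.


Step 1: Factor n = 52925 = 5^2 · 29 · 73.
Step 2: Check the mod-4 condition on each prime factor: 5 ≡ 1 (mod 4), exponent 2; 29 ≡ 1 (mod 4), exponent 1; 73 ≡ 1 (mod 4), exponent 1.
All primes ≡ 3 (mod 4) appear to even exponent (or don't appear), so by the two-squares theorem n IS expressible as a sum of two squares.
Step 3: Build a representation. Group n = k² · m with k = 5 and m = 29 · 73 = 2117 (a product of primes ≡ 1 (mod 4)); a representation of m scales to one of n via (k·x)² + (k·y)² = k²(x² + y²). Each prime p ≡ 1 (mod 4) is itself a sum of two squares; find a² by testing p − a² for a perfect square:
  29: 29 − 1² = 28, 29 − 2² = 25 = 5² ⇒ 29 = 2² + 5².
  73: 73 − 1² = 72, 73 − 2² = 69, 73 − 3² = 64 = 8² ⇒ 73 = 3² + 8².
  Combine using the Brahmagupta–Fibonacci identity (a² + b²)(c² + d²) = (ac − bd)² + (ad + bc)² = (ac + bd)² + (ad − bc)²:
  29 · 73 = 2117: from (2² + 5²)(3² + 8²), take (2·3 − 5·8, 2·8 + 5·3) = (6 − 40, 16 + 15) = (-34, 31); dropping signs (only squares matter) gives (34, 31); check 34² + 31² = 1156 + 961 = 2117 ✓.
  Scale by k = 5: (5·34, 5·31) = (170, 155).
Step 4: Order so x ≤ y and verify: 155² + 170² = 24025 + 28900 = 52925 = n. ✓

n = 52925 = 155² + 170² (one valid representation with x ≤ y).


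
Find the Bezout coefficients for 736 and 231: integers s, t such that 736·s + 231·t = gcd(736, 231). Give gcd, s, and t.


Euclidean algorithm on (736, 231) — divide until remainder is 0:
  736 = 3 · 231 + 43
  231 = 5 · 43 + 16
  43 = 2 · 16 + 11
  16 = 1 · 11 + 5
  11 = 2 · 5 + 1
  5 = 5 · 1 + 0
gcd(736, 231) = 1.
Track Bezout coefficients alongside the remainders: start with r₀ = 736 = a·1 + b·0 (s = 1, t = 0) and r₁ = 231 = a·0 + b·1 (s = 0, t = 1); each new remainder r_{k+1} = r_{k-1} − q_k·r_k inherits s_{k+1} = s_{k-1} − q_k·s_k, t_{k+1} = t_{k-1} − q_k·t_k, so r_k = a·s_k + b·t_k at every step:
  q = 3: r = 43, s = 1 − 3·0 = 1, t = 0 − 3·1 = -3  (check: 736·1 + 231·(-3) = 43)
  q = 5: r = 16, s = 0 − 5·1 = -5, t = 1 − 5·(-3) = 16  (check: 736·(-5) + 231·16 = 16)
  q = 2: r = 11, s = 1 − 2·(-5) = 11, t = -3 − 2·16 = -35  (check: 736·11 + 231·(-35) = 11)
  q = 1: r = 5, s = -5 − 1·11 = -16, t = 16 − 1·(-35) = 51  (check: 736·(-16) + 231·51 = 5)
  q = 2: r = 1, s = 11 − 2·(-16) = 43, t = -35 − 2·51 = -137  (check: 736·43 + 231·(-137) = 1)
The row with r = 1 (the gcd) gives the Bezout coefficients s = 43, t = -137.
Result: 736 · (43) + 231 · (-137) = 1.

gcd(736, 231) = 1; s = 43, t = -137 (check: 736·43 + 231·(-137) = 1).


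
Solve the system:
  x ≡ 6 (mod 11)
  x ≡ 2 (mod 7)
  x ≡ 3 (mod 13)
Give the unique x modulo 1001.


Moduli 11, 7, 13 are pairwise coprime; by CRT there is a unique solution modulo M = 11 · 7 · 13 = 1001.
Solve pairwise, accumulating the modulus:
  Start with x ≡ 6 (mod 11).
  Combine with x ≡ 2 (mod 7): since gcd(11, 7) = 1, we get a unique residue mod 77.
    Write x = 6 + 11·t and substitute into x ≡ 2 (mod 7): 11·t ≡ 2 − 6 = -4 (mod 7).
    Reduce coefficients mod 7: 4·t ≡ 3 (mod 7).
    The inverse of 4 mod 7 is 2 (since 4·2 = 8 = 1·7 + 1), so t ≡ 2·3 = 6 ≡ 6 (mod 7).
    Then x = 6 + 11·6 = 72, valid modulo lcm(11, 7) = 77: x ≡ 72 (mod 77).
  Combine with x ≡ 3 (mod 13): since gcd(77, 13) = 1, we get a unique residue mod 1001.
    Write x = 72 + 77·t and substitute into x ≡ 3 (mod 13): 77·t ≡ 3 − 72 = -69 (mod 13).
    Reduce coefficients mod 13: 12·t ≡ 9 (mod 13).
    The inverse of 12 mod 13 is 12 (since 12·12 = 144 = 11·13 + 1), so t ≡ 12·9 = 108 ≡ 4 (mod 13).
    Then x = 72 + 77·4 = 380, valid modulo lcm(77, 13) = 1001: x ≡ 380 (mod 1001).
Verify: 380 mod 11 = 6 ✓, 380 mod 7 = 2 ✓, 380 mod 13 = 3 ✓.

x ≡ 380 (mod 1001).


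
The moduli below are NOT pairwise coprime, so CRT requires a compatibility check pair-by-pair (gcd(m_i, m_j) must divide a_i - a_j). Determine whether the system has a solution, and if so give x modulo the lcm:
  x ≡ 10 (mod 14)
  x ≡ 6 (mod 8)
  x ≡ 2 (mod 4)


Moduli 14, 8, 4 are not pairwise coprime, so CRT works modulo lcm(m_i) when all pairwise compatibility conditions hold.
Pairwise compatibility: gcd(m_i, m_j) must divide a_i - a_j for every pair.
Merge one congruence at a time:
  Start: x ≡ 10 (mod 14).
  Combine with x ≡ 6 (mod 8): gcd(14, 8) = 2; 6 - 10 = -4, which IS divisible by 2, so compatible.
    Write x = 10 + 14·t and substitute into x ≡ 6 (mod 8): 14·t ≡ 6 − 10 = -4 (mod 8).
    Divide the congruence (and modulus) by g = 2: 7·t ≡ -2 (mod 4).
    Reduce coefficients mod 4: 3·t ≡ 2 (mod 4).
    The inverse of 3 mod 4 is 3 (since 3·3 = 9 = 2·4 + 1), so t ≡ 3·2 = 6 ≡ 2 (mod 4).
    Then x = 10 + 14·2 = 38, valid modulo lcm(14, 8) = 56: x ≡ 38 (mod 56).
  Combine with x ≡ 2 (mod 4): gcd(56, 4) = 4; 2 - 38 = -36, which IS divisible by 4, so compatible.
    Write x = 38 + 56·t and substitute into x ≡ 2 (mod 4): 56·t ≡ 2 − 38 = -36 (mod 4).
    Divide the congruence (and modulus) by g = 4: 14·t ≡ -9 (mod 1).
    Modulo 1 every t works; take t = 0.
    Then x = 38 + 56·0 = 38, valid modulo lcm(56, 4) = 56: x ≡ 38 (mod 56).
Verify: 38 mod 14 = 10, 38 mod 8 = 6, 38 mod 4 = 2.

x ≡ 38 (mod 56).


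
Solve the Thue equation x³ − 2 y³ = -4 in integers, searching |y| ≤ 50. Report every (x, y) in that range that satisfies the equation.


The equation is x³ - 2y³ = -4. For fixed y, x³ = 2·y³ − 4, so a solution requires the RHS to be a perfect cube.
Strategy: iterate y from -50 to 50, compute RHS = 2·y³ − 4, and check whether it is a (positive or negative) perfect cube.
Check small values of y:
  y = 0: RHS = -4 is not a perfect cube.
  y = 1: RHS = -2 is not a perfect cube.
  y = -1: RHS = -6 is not a perfect cube.
  y = 2: RHS = 12 is not a perfect cube.
  y = -2: RHS = -20 is not a perfect cube.
  y = 3: RHS = 50 is not a perfect cube.
  y = -3: RHS = -58 is not a perfect cube.
Continuing the search up to |y| = 50 finds no solutions either.
No (x, y) in the scanned range satisfies the equation.

No integer solutions with |y| ≤ 50.


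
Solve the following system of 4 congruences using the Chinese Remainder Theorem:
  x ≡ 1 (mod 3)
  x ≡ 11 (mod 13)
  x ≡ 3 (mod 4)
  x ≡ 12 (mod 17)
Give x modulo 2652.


Product of moduli M = 3 · 13 · 4 · 17 = 2652.
Merge one congruence at a time:
  Start: x ≡ 1 (mod 3).
  Combine with x ≡ 11 (mod 13); new modulus lcm = 39.
    Write x = 1 + 3·t and substitute into x ≡ 11 (mod 13): 3·t ≡ 11 − 1 = 10 (mod 13).
    The inverse of 3 mod 13 is 9 (since 3·9 = 27 = 2·13 + 1), so t ≡ 9·10 = 90 ≡ 12 (mod 13).
    Then x = 1 + 3·12 = 37, valid modulo lcm(3, 13) = 39: x ≡ 37 (mod 39).
  Combine with x ≡ 3 (mod 4); new modulus lcm = 156.
    Write x = 37 + 39·t and substitute into x ≡ 3 (mod 4): 39·t ≡ 3 − 37 = -34 (mod 4).
    Reduce coefficients mod 4: 3·t ≡ 2 (mod 4).
    The inverse of 3 mod 4 is 3 (since 3·3 = 9 = 2·4 + 1), so t ≡ 3·2 = 6 ≡ 2 (mod 4).
    Then x = 37 + 39·2 = 115, valid modulo lcm(39, 4) = 156: x ≡ 115 (mod 156).
  Combine with x ≡ 12 (mod 17); new modulus lcm = 2652.
    Write x = 115 + 156·t and substitute into x ≡ 12 (mod 17): 156·t ≡ 12 − 115 = -103 (mod 17).
    Reduce coefficients mod 17: 3·t ≡ 16 (mod 17).
    The inverse of 3 mod 17 is 6 (since 3·6 = 18 = 1·17 + 1), so t ≡ 6·16 = 96 ≡ 11 (mod 17).
    Then x = 115 + 156·11 = 1831, valid modulo lcm(156, 17) = 2652: x ≡ 1831 (mod 2652).
Verify against each original: 1831 mod 3 = 1, 1831 mod 13 = 11, 1831 mod 4 = 3, 1831 mod 17 = 12.

x ≡ 1831 (mod 2652).


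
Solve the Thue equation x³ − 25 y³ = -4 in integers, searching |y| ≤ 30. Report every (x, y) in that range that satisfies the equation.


The equation is x³ - 25y³ = -4. For fixed y, x³ = 25·y³ − 4, so a solution requires the RHS to be a perfect cube.
Strategy: iterate y from -30 to 30, compute RHS = 25·y³ − 4, and check whether it is a (positive or negative) perfect cube.
Check small values of y:
  y = 0: RHS = -4 is not a perfect cube.
  y = 1: RHS = 21 is not a perfect cube.
  y = -1: RHS = -29 is not a perfect cube.
  y = 2: RHS = 196 is not a perfect cube.
  y = -2: RHS = -204 is not a perfect cube.
  y = 3: RHS = 671 is not a perfect cube.
  y = -3: RHS = -679 is not a perfect cube.
Continuing the search up to |y| = 30 finds no solutions either.
No (x, y) in the scanned range satisfies the equation.

No integer solutions with |y| ≤ 30.


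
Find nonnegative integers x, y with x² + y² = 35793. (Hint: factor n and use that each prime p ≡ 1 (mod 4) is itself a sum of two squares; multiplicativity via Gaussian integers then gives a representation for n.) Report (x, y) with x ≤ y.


Step 1: Factor n = 35793 = 3^2 · 41 · 97.
Step 2: Check the mod-4 condition on each prime factor: 3 ≡ 3 (mod 4), exponent 2 (must be even); 41 ≡ 1 (mod 4), exponent 1; 97 ≡ 1 (mod 4), exponent 1.
All primes ≡ 3 (mod 4) appear to even exponent (or don't appear), so by the two-squares theorem n IS expressible as a sum of two squares.
Step 3: Build a representation. Group n = k² · m with k = 3 and m = 41 · 97 = 3977 (a product of primes ≡ 1 (mod 4)); a representation of m scales to one of n via (k·x)² + (k·y)² = k²(x² + y²). Each prime p ≡ 1 (mod 4) is itself a sum of two squares; find a² by testing p − a² for a perfect square:
  41: 41 − 1² = 40, 41 − 2² = 37, 41 − 3² = 32, 41 − 4² = 25 = 5² ⇒ 41 = 4² + 5².
  97: 97 − 1² = 96, 97 − 2² = 93, 97 − 3² = 88, 97 − 4² = 81 = 9² ⇒ 97 = 4² + 9².
  Combine using the Brahmagupta–Fibonacci identity (a² + b²)(c² + d²) = (ac − bd)² + (ad + bc)² = (ac + bd)² + (ad − bc)²:
  41 · 97 = 3977: from (4² + 5²)(4² + 9²), take (4·4 − 5·9, 4·9 + 5·4) = (16 − 45, 36 + 20) = (-29, 56); dropping signs (only squares matter) gives (29, 56); check 29² + 56² = 841 + 3136 = 3977 ✓.
  Scale by k = 3: (3·29, 3·56) = (87, 168).
Step 4: Order so x ≤ y and verify: 87² + 168² = 7569 + 28224 = 35793 = n. ✓

n = 35793 = 87² + 168² (one valid representation with x ≤ y).


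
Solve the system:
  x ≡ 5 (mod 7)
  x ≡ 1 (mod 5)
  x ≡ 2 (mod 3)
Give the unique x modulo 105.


Moduli 7, 5, 3 are pairwise coprime; by CRT there is a unique solution modulo M = 7 · 5 · 3 = 105.
Solve pairwise, accumulating the modulus:
  Start with x ≡ 5 (mod 7).
  Combine with x ≡ 1 (mod 5): since gcd(7, 5) = 1, we get a unique residue mod 35.
    Write x = 5 + 7·t and substitute into x ≡ 1 (mod 5): 7·t ≡ 1 − 5 = -4 (mod 5).
    Reduce coefficients mod 5: 2·t ≡ 1 (mod 5).
    The inverse of 2 mod 5 is 3 (since 2·3 = 6 = 1·5 + 1), so t ≡ 3·1 = 3 ≡ 3 (mod 5).
    Then x = 5 + 7·3 = 26, valid modulo lcm(7, 5) = 35: x ≡ 26 (mod 35).
  Combine with x ≡ 2 (mod 3): since gcd(35, 3) = 1, we get a unique residue mod 105.
    Write x = 26 + 35·t and substitute into x ≡ 2 (mod 3): 35·t ≡ 2 − 26 = -24 (mod 3).
    Reduce coefficients mod 3: 2·t ≡ 0 (mod 3).
    The inverse of 2 mod 3 is 2 (since 2·2 = 4 = 1·3 + 1), so t ≡ 2·0 = 0 ≡ 0 (mod 3).
    Then x = 26 + 35·0 = 26, valid modulo lcm(35, 3) = 105: x ≡ 26 (mod 105).
Verify: 26 mod 7 = 5 ✓, 26 mod 5 = 1 ✓, 26 mod 3 = 2 ✓.

x ≡ 26 (mod 105).


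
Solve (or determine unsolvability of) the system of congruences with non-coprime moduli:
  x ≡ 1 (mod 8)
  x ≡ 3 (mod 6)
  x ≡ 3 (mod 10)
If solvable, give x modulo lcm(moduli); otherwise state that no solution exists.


Moduli 8, 6, 10 are not pairwise coprime, so CRT works modulo lcm(m_i) when all pairwise compatibility conditions hold.
Pairwise compatibility: gcd(m_i, m_j) must divide a_i - a_j for every pair.
Merge one congruence at a time:
  Start: x ≡ 1 (mod 8).
  Combine with x ≡ 3 (mod 6): gcd(8, 6) = 2; 3 - 1 = 2, which IS divisible by 2, so compatible.
    Write x = 1 + 8·t and substitute into x ≡ 3 (mod 6): 8·t ≡ 3 − 1 = 2 (mod 6).
    Divide the congruence (and modulus) by g = 2: 4·t ≡ 1 (mod 3).
    Reduce coefficients mod 3: 1·t ≡ 1 (mod 3).
    So t ≡ 1 (mod 3).
    Then x = 1 + 8·1 = 9, valid modulo lcm(8, 6) = 24: x ≡ 9 (mod 24).
  Combine with x ≡ 3 (mod 10): gcd(24, 10) = 2; 3 - 9 = -6, which IS divisible by 2, so compatible.
    Write x = 9 + 24·t and substitute into x ≡ 3 (mod 10): 24·t ≡ 3 − 9 = -6 (mod 10).
    Divide the congruence (and modulus) by g = 2: 12·t ≡ -3 (mod 5).
    Reduce coefficients mod 5: 2·t ≡ 2 (mod 5).
    The inverse of 2 mod 5 is 3 (since 2·3 = 6 = 1·5 + 1), so t ≡ 3·2 = 6 ≡ 1 (mod 5).
    Then x = 9 + 24·1 = 33, valid modulo lcm(24, 10) = 120: x ≡ 33 (mod 120).
Verify: 33 mod 8 = 1, 33 mod 6 = 3, 33 mod 10 = 3.

x ≡ 33 (mod 120).


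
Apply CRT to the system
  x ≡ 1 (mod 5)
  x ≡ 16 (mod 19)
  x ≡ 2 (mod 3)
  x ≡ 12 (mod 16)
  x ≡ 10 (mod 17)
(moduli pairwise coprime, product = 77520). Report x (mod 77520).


Product of moduli M = 5 · 19 · 3 · 16 · 17 = 77520.
Merge one congruence at a time:
  Start: x ≡ 1 (mod 5).
  Combine with x ≡ 16 (mod 19); new modulus lcm = 95.
    Write x = 1 + 5·t and substitute into x ≡ 16 (mod 19): 5·t ≡ 16 − 1 = 15 (mod 19).
    The inverse of 5 mod 19 is 4 (since 5·4 = 20 = 1·19 + 1), so t ≡ 4·15 = 60 ≡ 3 (mod 19).
    Then x = 1 + 5·3 = 16, valid modulo lcm(5, 19) = 95: x ≡ 16 (mod 95).
  Combine with x ≡ 2 (mod 3); new modulus lcm = 285.
    Write x = 16 + 95·t and substitute into x ≡ 2 (mod 3): 95·t ≡ 2 − 16 = -14 (mod 3).
    Reduce coefficients mod 3: 2·t ≡ 1 (mod 3).
    The inverse of 2 mod 3 is 2 (since 2·2 = 4 = 1·3 + 1), so t ≡ 2·1 = 2 ≡ 2 (mod 3).
    Then x = 16 + 95·2 = 206, valid modulo lcm(95, 3) = 285: x ≡ 206 (mod 285).
  Combine with x ≡ 12 (mod 16); new modulus lcm = 4560.
    Write x = 206 + 285·t and substitute into x ≡ 12 (mod 16): 285·t ≡ 12 − 206 = -194 (mod 16).
    Reduce coefficients mod 16: 13·t ≡ 14 (mod 16).
    The inverse of 13 mod 16 is 5 (since 13·5 = 65 = 4·16 + 1), so t ≡ 5·14 = 70 ≡ 6 (mod 16).
    Then x = 206 + 285·6 = 1916, valid modulo lcm(285, 16) = 4560: x ≡ 1916 (mod 4560).
  Combine with x ≡ 10 (mod 17); new modulus lcm = 77520.
    Write x = 1916 + 4560·t and substitute into x ≡ 10 (mod 17): 4560·t ≡ 10 − 1916 = -1906 (mod 17).
    Reduce coefficients mod 17: 4·t ≡ 15 (mod 17).
    The inverse of 4 mod 17 is 13 (since 4·13 = 52 = 3·17 + 1), so t ≡ 13·15 = 195 ≡ 8 (mod 17).
    Then x = 1916 + 4560·8 = 38396, valid modulo lcm(4560, 17) = 77520: x ≡ 38396 (mod 77520).
Verify against each original: 38396 mod 5 = 1, 38396 mod 19 = 16, 38396 mod 3 = 2, 38396 mod 16 = 12, 38396 mod 17 = 10.

x ≡ 38396 (mod 77520).


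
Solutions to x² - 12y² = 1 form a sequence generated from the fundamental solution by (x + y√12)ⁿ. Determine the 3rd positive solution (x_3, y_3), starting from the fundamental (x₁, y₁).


Step 1: Find the fundamental solution (x₁, y₁) of x² - 12y² = 1.
  Expand √12 as a continued fraction. a₀ = ⌊√12⌋ = 3; iterate m_{k+1} = d_k·a_k − m_k, d_{k+1} = (12 − m_{k+1}²)/d_k, a_{k+1} = ⌊(a₀ + m_{k+1})/d_{k+1}⌋ (starting m₀ = 0, d₀ = 1), with convergents p_k = a_k·p_{k-1} + p_{k-2}, q_k = a_k·q_{k-1} + q_{k-2} (p₋₁ = 1, q₋₁ = 0):
  k = 0: a₀ = 3; p₀/q₀ = 3/1; p₀² − 12·q₀² = 9 − 12 = -3.
  k = 1: m = 3, d = 3, a = ⌊(3 + 3)/3⌋ = 2; p/q = (2·3 + 1)/(2·1 + 0) = 7/2; p² − 12·q² = 49 − 48 = 1.
  The first convergent with p² − 12·q² = 1 gives the fundamental solution (x₁, y₁) = (7, 2).
Step 2: Apply the recurrence (x_{n+1}, y_{n+1}) = (x₁x_n + 12y₁y_n, x₁y_n + y₁x_n) repeatedly.
  From (x_1, y_1) = (7, 2): x_2 = 7·7 + 12·2·2 = 97; y_2 = 7·2 + 2·7 = 28.
  From (x_2, y_2) = (97, 28): x_3 = 7·97 + 12·2·28 = 1351; y_3 = 7·28 + 2·97 = 390.
Step 3: Verify x_3² - 12·y_3² = 1825201 - 1825200 = 1 (should be 1). ✓

(x_1, y_1) = (7, 2); (x_3, y_3) = (1351, 390).


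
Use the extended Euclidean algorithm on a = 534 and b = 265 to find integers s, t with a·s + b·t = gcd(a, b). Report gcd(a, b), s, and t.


Euclidean algorithm on (534, 265) — divide until remainder is 0:
  534 = 2 · 265 + 4
  265 = 66 · 4 + 1
  4 = 4 · 1 + 0
gcd(534, 265) = 1.
Track Bezout coefficients alongside the remainders: start with r₀ = 534 = a·1 + b·0 (s = 1, t = 0) and r₁ = 265 = a·0 + b·1 (s = 0, t = 1); each new remainder r_{k+1} = r_{k-1} − q_k·r_k inherits s_{k+1} = s_{k-1} − q_k·s_k, t_{k+1} = t_{k-1} − q_k·t_k, so r_k = a·s_k + b·t_k at every step:
  q = 2: r = 4, s = 1 − 2·0 = 1, t = 0 − 2·1 = -2  (check: 534·1 + 265·(-2) = 4)
  q = 66: r = 1, s = 0 − 66·1 = -66, t = 1 − 66·(-2) = 133  (check: 534·(-66) + 265·133 = 1)
The row with r = 1 (the gcd) gives the Bezout coefficients s = -66, t = 133.
Result: 534 · (-66) + 265 · (133) = 1.

gcd(534, 265) = 1; s = -66, t = 133 (check: 534·(-66) + 265·133 = 1).


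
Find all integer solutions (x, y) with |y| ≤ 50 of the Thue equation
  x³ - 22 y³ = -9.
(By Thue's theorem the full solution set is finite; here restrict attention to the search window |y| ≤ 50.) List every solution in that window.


The equation is x³ - 22y³ = -9. For fixed y, x³ = 22·y³ − 9, so a solution requires the RHS to be a perfect cube.
Strategy: iterate y from -50 to 50, compute RHS = 22·y³ − 9, and check whether it is a (positive or negative) perfect cube.
Check small values of y:
  y = 0: RHS = -9 is not a perfect cube.
  y = 1: RHS = 13 is not a perfect cube.
  y = -1: RHS = -31 is not a perfect cube.
  y = 2: RHS = 167 is not a perfect cube.
  y = -2: RHS = -185 is not a perfect cube.
  y = 3: RHS = 585 is not a perfect cube.
  y = -3: RHS = -603 is not a perfect cube.
Continuing the search up to |y| = 50 finds no solutions either.
No (x, y) in the scanned range satisfies the equation.

No integer solutions with |y| ≤ 50.


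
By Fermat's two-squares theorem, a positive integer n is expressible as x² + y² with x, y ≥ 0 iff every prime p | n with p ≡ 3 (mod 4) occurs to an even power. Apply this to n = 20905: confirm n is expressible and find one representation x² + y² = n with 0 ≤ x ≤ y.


Step 1: Factor n = 20905 = 5 · 37 · 113.
Step 2: Check the mod-4 condition on each prime factor: 5 ≡ 1 (mod 4), exponent 1; 37 ≡ 1 (mod 4), exponent 1; 113 ≡ 1 (mod 4), exponent 1.
All primes ≡ 3 (mod 4) appear to even exponent (or don't appear), so by the two-squares theorem n IS expressible as a sum of two squares.
Step 3: Build a representation. Here n = 5 · 37 · 113 is a product of primes ≡ 1 (mod 4). Each prime p ≡ 1 (mod 4) is itself a sum of two squares; find a² by testing p − a² for a perfect square:
  5: 5 − 1² = 4 = 2² ⇒ 5 = 1² + 2².
  37: 37 − 1² = 36 = 6² ⇒ 37 = 1² + 6².
  113: 113 − 1² = 112, 113 − 2² = 109, 113 − 3² = 104, 113 − 4² = 97, 113 − 5² = 88, 113 − 6² = 77, 113 − 7² = 64 = 8² ⇒ 113 = 7² + 8².
  Combine using the Brahmagupta–Fibonacci identity (a² + b²)(c² + d²) = (ac − bd)² + (ad + bc)² = (ac + bd)² + (ad − bc)²:
  5 · 37 = 185: from (1² + 2²)(1² + 6²), take (1·1 − 2·6, 1·6 + 2·1) = (1 − 12, 6 + 2) = (-11, 8); dropping signs (only squares matter) gives (11, 8); check 11² + 8² = 121 + 64 = 185 ✓.
  185 · 113 = 20905: from (11² + 8²)(7² + 8²), take (11·7 − 8·8, 11·8 + 8·7) = (77 − 64, 88 + 56) = (13, 144); check 13² + 144² = 169 + 20736 = 20905 ✓.
Step 4: Order so x ≤ y and verify: 13² + 144² = 169 + 20736 = 20905 = n. ✓

n = 20905 = 13² + 144² (one valid representation with x ≤ y).


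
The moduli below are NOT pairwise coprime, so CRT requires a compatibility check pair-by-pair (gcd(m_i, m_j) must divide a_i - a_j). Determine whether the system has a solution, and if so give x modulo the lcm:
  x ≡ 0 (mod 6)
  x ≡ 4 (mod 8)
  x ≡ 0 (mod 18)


Moduli 6, 8, 18 are not pairwise coprime, so CRT works modulo lcm(m_i) when all pairwise compatibility conditions hold.
Pairwise compatibility: gcd(m_i, m_j) must divide a_i - a_j for every pair.
Merge one congruence at a time:
  Start: x ≡ 0 (mod 6).
  Combine with x ≡ 4 (mod 8): gcd(6, 8) = 2; 4 - 0 = 4, which IS divisible by 2, so compatible.
    Write x = 0 + 6·t and substitute into x ≡ 4 (mod 8): 6·t ≡ 4 − 0 = 4 (mod 8).
    Divide the congruence (and modulus) by g = 2: 3·t ≡ 2 (mod 4).
    The inverse of 3 mod 4 is 3 (since 3·3 = 9 = 2·4 + 1), so t ≡ 3·2 = 6 ≡ 2 (mod 4).
    Then x = 0 + 6·2 = 12, valid modulo lcm(6, 8) = 24: x ≡ 12 (mod 24).
  Combine with x ≡ 0 (mod 18): gcd(24, 18) = 6; 0 - 12 = -12, which IS divisible by 6, so compatible.
    Write x = 12 + 24·t and substitute into x ≡ 0 (mod 18): 24·t ≡ 0 − 12 = -12 (mod 18).
    Divide the congruence (and modulus) by g = 6: 4·t ≡ -2 (mod 3).
    Reduce coefficients mod 3: 1·t ≡ 1 (mod 3).
    So t ≡ 1 (mod 3).
    Then x = 12 + 24·1 = 36, valid modulo lcm(24, 18) = 72: x ≡ 36 (mod 72).
Verify: 36 mod 6 = 0, 36 mod 8 = 4, 36 mod 18 = 0.

x ≡ 36 (mod 72).


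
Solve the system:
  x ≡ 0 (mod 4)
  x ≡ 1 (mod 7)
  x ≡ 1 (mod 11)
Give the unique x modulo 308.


Moduli 4, 7, 11 are pairwise coprime; by CRT there is a unique solution modulo M = 4 · 7 · 11 = 308.
Solve pairwise, accumulating the modulus:
  Start with x ≡ 0 (mod 4).
  Combine with x ≡ 1 (mod 7): since gcd(4, 7) = 1, we get a unique residue mod 28.
    Write x = 0 + 4·t and substitute into x ≡ 1 (mod 7): 4·t ≡ 1 − 0 = 1 (mod 7).
    The inverse of 4 mod 7 is 2 (since 4·2 = 8 = 1·7 + 1), so t ≡ 2·1 = 2 ≡ 2 (mod 7).
    Then x = 0 + 4·2 = 8, valid modulo lcm(4, 7) = 28: x ≡ 8 (mod 28).
  Combine with x ≡ 1 (mod 11): since gcd(28, 11) = 1, we get a unique residue mod 308.
    Write x = 8 + 28·t and substitute into x ≡ 1 (mod 11): 28·t ≡ 1 − 8 = -7 (mod 11).
    Reduce coefficients mod 11: 6·t ≡ 4 (mod 11).
    The inverse of 6 mod 11 is 2 (since 6·2 = 12 = 1·11 + 1), so t ≡ 2·4 = 8 ≡ 8 (mod 11).
    Then x = 8 + 28·8 = 232, valid modulo lcm(28, 11) = 308: x ≡ 232 (mod 308).
Verify: 232 mod 4 = 0 ✓, 232 mod 7 = 1 ✓, 232 mod 11 = 1 ✓.

x ≡ 232 (mod 308).


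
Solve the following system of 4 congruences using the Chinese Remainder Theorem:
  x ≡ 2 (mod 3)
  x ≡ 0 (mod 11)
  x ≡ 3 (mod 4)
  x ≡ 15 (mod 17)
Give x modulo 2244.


Product of moduli M = 3 · 11 · 4 · 17 = 2244.
Merge one congruence at a time:
  Start: x ≡ 2 (mod 3).
  Combine with x ≡ 0 (mod 11); new modulus lcm = 33.
    Write x = 2 + 3·t and substitute into x ≡ 0 (mod 11): 3·t ≡ 0 − 2 = -2 (mod 11).
    Reduce coefficients mod 11: 3·t ≡ 9 (mod 11).
    The inverse of 3 mod 11 is 4 (since 3·4 = 12 = 1·11 + 1), so t ≡ 4·9 = 36 ≡ 3 (mod 11).
    Then x = 2 + 3·3 = 11, valid modulo lcm(3, 11) = 33: x ≡ 11 (mod 33).
  Combine with x ≡ 3 (mod 4); new modulus lcm = 132.
    Write x = 11 + 33·t and substitute into x ≡ 3 (mod 4): 33·t ≡ 3 − 11 = -8 (mod 4).
    Reduce coefficients mod 4: 1·t ≡ 0 (mod 4).
    So t ≡ 0 (mod 4).
    Then x = 11 + 33·0 = 11, valid modulo lcm(33, 4) = 132: x ≡ 11 (mod 132).
  Combine with x ≡ 15 (mod 17); new modulus lcm = 2244.
    Write x = 11 + 132·t and substitute into x ≡ 15 (mod 17): 132·t ≡ 15 − 11 = 4 (mod 17).
    Reduce coefficients mod 17: 13·t ≡ 4 (mod 17).
    The inverse of 13 mod 17 is 4 (since 13·4 = 52 = 3·17 + 1), so t ≡ 4·4 = 16 ≡ 16 (mod 17).
    Then x = 11 + 132·16 = 2123, valid modulo lcm(132, 17) = 2244: x ≡ 2123 (mod 2244).
Verify against each original: 2123 mod 3 = 2, 2123 mod 11 = 0, 2123 mod 4 = 3, 2123 mod 17 = 15.

x ≡ 2123 (mod 2244).


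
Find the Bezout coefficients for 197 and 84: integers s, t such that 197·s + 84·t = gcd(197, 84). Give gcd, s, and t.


Euclidean algorithm on (197, 84) — divide until remainder is 0:
  197 = 2 · 84 + 29
  84 = 2 · 29 + 26
  29 = 1 · 26 + 3
  26 = 8 · 3 + 2
  3 = 1 · 2 + 1
  2 = 2 · 1 + 0
gcd(197, 84) = 1.
Track Bezout coefficients alongside the remainders: start with r₀ = 197 = a·1 + b·0 (s = 1, t = 0) and r₁ = 84 = a·0 + b·1 (s = 0, t = 1); each new remainder r_{k+1} = r_{k-1} − q_k·r_k inherits s_{k+1} = s_{k-1} − q_k·s_k, t_{k+1} = t_{k-1} − q_k·t_k, so r_k = a·s_k + b·t_k at every step:
  q = 2: r = 29, s = 1 − 2·0 = 1, t = 0 − 2·1 = -2  (check: 197·1 + 84·(-2) = 29)
  q = 2: r = 26, s = 0 − 2·1 = -2, t = 1 − 2·(-2) = 5  (check: 197·(-2) + 84·5 = 26)
  q = 1: r = 3, s = 1 − 1·(-2) = 3, t = -2 − 1·5 = -7  (check: 197·3 + 84·(-7) = 3)
  q = 8: r = 2, s = -2 − 8·3 = -26, t = 5 − 8·(-7) = 61  (check: 197·(-26) + 84·61 = 2)
  q = 1: r = 1, s = 3 − 1·(-26) = 29, t = -7 − 1·61 = -68  (check: 197·29 + 84·(-68) = 1)
The row with r = 1 (the gcd) gives the Bezout coefficients s = 29, t = -68.
Result: 197 · (29) + 84 · (-68) = 1.

gcd(197, 84) = 1; s = 29, t = -68 (check: 197·29 + 84·(-68) = 1).


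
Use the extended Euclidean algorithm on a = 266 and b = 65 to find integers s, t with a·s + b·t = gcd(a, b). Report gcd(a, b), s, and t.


Euclidean algorithm on (266, 65) — divide until remainder is 0:
  266 = 4 · 65 + 6
  65 = 10 · 6 + 5
  6 = 1 · 5 + 1
  5 = 5 · 1 + 0
gcd(266, 65) = 1.
Track Bezout coefficients alongside the remainders: start with r₀ = 266 = a·1 + b·0 (s = 1, t = 0) and r₁ = 65 = a·0 + b·1 (s = 0, t = 1); each new remainder r_{k+1} = r_{k-1} − q_k·r_k inherits s_{k+1} = s_{k-1} − q_k·s_k, t_{k+1} = t_{k-1} − q_k·t_k, so r_k = a·s_k + b·t_k at every step:
  q = 4: r = 6, s = 1 − 4·0 = 1, t = 0 − 4·1 = -4  (check: 266·1 + 65·(-4) = 6)
  q = 10: r = 5, s = 0 − 10·1 = -10, t = 1 − 10·(-4) = 41  (check: 266·(-10) + 65·41 = 5)
  q = 1: r = 1, s = 1 − 1·(-10) = 11, t = -4 − 1·41 = -45  (check: 266·11 + 65·(-45) = 1)
The row with r = 1 (the gcd) gives the Bezout coefficients s = 11, t = -45.
Result: 266 · (11) + 65 · (-45) = 1.

gcd(266, 65) = 1; s = 11, t = -45 (check: 266·11 + 65·(-45) = 1).


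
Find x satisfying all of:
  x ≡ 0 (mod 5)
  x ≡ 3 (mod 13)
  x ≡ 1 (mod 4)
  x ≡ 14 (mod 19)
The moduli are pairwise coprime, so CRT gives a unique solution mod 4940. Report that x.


Product of moduli M = 5 · 13 · 4 · 19 = 4940.
Merge one congruence at a time:
  Start: x ≡ 0 (mod 5).
  Combine with x ≡ 3 (mod 13); new modulus lcm = 65.
    Write x = 0 + 5·t and substitute into x ≡ 3 (mod 13): 5·t ≡ 3 − 0 = 3 (mod 13).
    The inverse of 5 mod 13 is 8 (since 5·8 = 40 = 3·13 + 1), so t ≡ 8·3 = 24 ≡ 11 (mod 13).
    Then x = 0 + 5·11 = 55, valid modulo lcm(5, 13) = 65: x ≡ 55 (mod 65).
  Combine with x ≡ 1 (mod 4); new modulus lcm = 260.
    Write x = 55 + 65·t and substitute into x ≡ 1 (mod 4): 65·t ≡ 1 − 55 = -54 (mod 4).
    Reduce coefficients mod 4: 1·t ≡ 2 (mod 4).
    So t ≡ 2 (mod 4).
    Then x = 55 + 65·2 = 185, valid modulo lcm(65, 4) = 260: x ≡ 185 (mod 260).
  Combine with x ≡ 14 (mod 19); new modulus lcm = 4940.
    Write x = 185 + 260·t and substitute into x ≡ 14 (mod 19): 260·t ≡ 14 − 185 = -171 (mod 19).
    Reduce coefficients mod 19: 13·t ≡ 0 (mod 19).
    The inverse of 13 mod 19 is 3 (since 13·3 = 39 = 2·19 + 1), so t ≡ 3·0 = 0 ≡ 0 (mod 19).
    Then x = 185 + 260·0 = 185, valid modulo lcm(260, 19) = 4940: x ≡ 185 (mod 4940).
Verify against each original: 185 mod 5 = 0, 185 mod 13 = 3, 185 mod 4 = 1, 185 mod 19 = 14.

x ≡ 185 (mod 4940).


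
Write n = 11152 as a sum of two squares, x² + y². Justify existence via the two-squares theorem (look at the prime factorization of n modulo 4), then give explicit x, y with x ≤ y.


Step 1: Factor n = 11152 = 2^4 · 17 · 41.
Step 2: Check the mod-4 condition on each prime factor: 2 = 2 (special); 17 ≡ 1 (mod 4), exponent 1; 41 ≡ 1 (mod 4), exponent 1.
All primes ≡ 3 (mod 4) appear to even exponent (or don't appear), so by the two-squares theorem n IS expressible as a sum of two squares.
Step 3: Build a representation. Group n = k² · m with k = 4 and m = 17 · 41 = 697 (a product of primes ≡ 1 (mod 4)); a representation of m scales to one of n via (k·x)² + (k·y)² = k²(x² + y²). Each prime p ≡ 1 (mod 4) is itself a sum of two squares; find a² by testing p − a² for a perfect square:
  17: 17 − 1² = 16 = 4² ⇒ 17 = 1² + 4².
  41: 41 − 1² = 40, 41 − 2² = 37, 41 − 3² = 32, 41 − 4² = 25 = 5² ⇒ 41 = 4² + 5².
  Combine using the Brahmagupta–Fibonacci identity (a² + b²)(c² + d²) = (ac − bd)² + (ad + bc)² = (ac + bd)² + (ad − bc)²:
  17 · 41 = 697: from (1² + 4²)(4² + 5²), take (1·4 − 4·5, 1·5 + 4·4) = (4 − 20, 5 + 16) = (-16, 21); dropping signs (only squares matter) gives (16, 21); check 16² + 21² = 256 + 441 = 697 ✓.
  Scale by k = 4: (4·16, 4·21) = (64, 84).
Step 4: Order so x ≤ y and verify: 64² + 84² = 4096 + 7056 = 11152 = n. ✓

n = 11152 = 64² + 84² (one valid representation with x ≤ y).


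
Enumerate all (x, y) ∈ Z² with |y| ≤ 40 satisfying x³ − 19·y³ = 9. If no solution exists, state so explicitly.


The equation is x³ - 19y³ = 9. For fixed y, x³ = 19·y³ + 9, so a solution requires the RHS to be a perfect cube.
Strategy: iterate y from -40 to 40, compute RHS = 19·y³ + 9, and check whether it is a (positive or negative) perfect cube.
Check small values of y:
  y = 0: RHS = 9 is not a perfect cube.
  y = 1: RHS = 28 is not a perfect cube.
  y = -1: RHS = -10 is not a perfect cube.
  y = 2: RHS = 161 is not a perfect cube.
  y = -2: RHS = -143 is not a perfect cube.
  y = 3: RHS = 522 is not a perfect cube.
  y = -3: RHS = -504 is not a perfect cube.
Continuing the search up to |y| = 40 finds no solutions either.
No (x, y) in the scanned range satisfies the equation.

No integer solutions with |y| ≤ 40.


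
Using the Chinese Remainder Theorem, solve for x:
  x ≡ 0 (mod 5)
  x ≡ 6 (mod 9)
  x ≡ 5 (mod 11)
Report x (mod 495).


Moduli 5, 9, 11 are pairwise coprime; by CRT there is a unique solution modulo M = 5 · 9 · 11 = 495.
Solve pairwise, accumulating the modulus:
  Start with x ≡ 0 (mod 5).
  Combine with x ≡ 6 (mod 9): since gcd(5, 9) = 1, we get a unique residue mod 45.
    Write x = 0 + 5·t and substitute into x ≡ 6 (mod 9): 5·t ≡ 6 − 0 = 6 (mod 9).
    The inverse of 5 mod 9 is 2 (since 5·2 = 10 = 1·9 + 1), so t ≡ 2·6 = 12 ≡ 3 (mod 9).
    Then x = 0 + 5·3 = 15, valid modulo lcm(5, 9) = 45: x ≡ 15 (mod 45).
  Combine with x ≡ 5 (mod 11): since gcd(45, 11) = 1, we get a unique residue mod 495.
    Write x = 15 + 45·t and substitute into x ≡ 5 (mod 11): 45·t ≡ 5 − 15 = -10 (mod 11).
    Reduce coefficients mod 11: 1·t ≡ 1 (mod 11).
    So t ≡ 1 (mod 11).
    Then x = 15 + 45·1 = 60, valid modulo lcm(45, 11) = 495: x ≡ 60 (mod 495).
Verify: 60 mod 5 = 0 ✓, 60 mod 9 = 6 ✓, 60 mod 11 = 5 ✓.

x ≡ 60 (mod 495).


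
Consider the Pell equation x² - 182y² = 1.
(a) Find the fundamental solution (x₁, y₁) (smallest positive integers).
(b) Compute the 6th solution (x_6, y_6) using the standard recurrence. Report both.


Step 1: Find the fundamental solution (x₁, y₁) of x² - 182y² = 1.
  Expand √182 as a continued fraction. a₀ = ⌊√182⌋ = 13; iterate m_{k+1} = d_k·a_k − m_k, d_{k+1} = (182 − m_{k+1}²)/d_k, a_{k+1} = ⌊(a₀ + m_{k+1})/d_{k+1}⌋ (starting m₀ = 0, d₀ = 1), with convergents p_k = a_k·p_{k-1} + p_{k-2}, q_k = a_k·q_{k-1} + q_{k-2} (p₋₁ = 1, q₋₁ = 0):
  k = 0: a₀ = 13; p₀/q₀ = 13/1; p₀² − 182·q₀² = 169 − 182 = -13.
  k = 1: m = 13, d = 13, a = ⌊(13 + 13)/13⌋ = 2; p/q = (2·13 + 1)/(2·1 + 0) = 27/2; p² − 182·q² = 729 − 728 = 1.
  The first convergent with p² − 182·q² = 1 gives the fundamental solution (x₁, y₁) = (27, 2).
Step 2: Apply the recurrence (x_{n+1}, y_{n+1}) = (x₁x_n + 182y₁y_n, x₁y_n + y₁x_n) repeatedly.
  From (x_1, y_1) = (27, 2): x_2 = 27·27 + 182·2·2 = 1457; y_2 = 27·2 + 2·27 = 108.
  From (x_2, y_2) = (1457, 108): x_3 = 27·1457 + 182·2·108 = 78651; y_3 = 27·108 + 2·1457 = 5830.
  From (x_3, y_3) = (78651, 5830): x_4 = 27·78651 + 182·2·5830 = 4245697; y_4 = 27·5830 + 2·78651 = 314712.
  From (x_4, y_4) = (4245697, 314712): x_5 = 27·4245697 + 182·2·314712 = 229188987; y_5 = 27·314712 + 2·4245697 = 16988618.
  From (x_5, y_5) = (229188987, 16988618): x_6 = 27·229188987 + 182·2·16988618 = 12371959601; y_6 = 27·16988618 + 2·229188987 = 917070660.
Step 3: Verify x_6² - 182·y_6² = 153065384368776079201 - 153065384368776079200 = 1 (should be 1). ✓

(x_1, y_1) = (27, 2); (x_6, y_6) = (12371959601, 917070660).


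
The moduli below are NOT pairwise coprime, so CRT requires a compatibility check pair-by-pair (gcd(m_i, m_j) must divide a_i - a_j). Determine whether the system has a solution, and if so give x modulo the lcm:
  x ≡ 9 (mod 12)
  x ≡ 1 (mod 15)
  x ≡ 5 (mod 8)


Moduli 12, 15, 8 are not pairwise coprime, so CRT works modulo lcm(m_i) when all pairwise compatibility conditions hold.
Pairwise compatibility: gcd(m_i, m_j) must divide a_i - a_j for every pair.
Merge one congruence at a time:
  Start: x ≡ 9 (mod 12).
  Combine with x ≡ 1 (mod 15): gcd(12, 15) = 3, and 1 - 9 = -8 is NOT divisible by 3.
    ⇒ system is inconsistent (no integer solution).

No solution (the system is inconsistent).


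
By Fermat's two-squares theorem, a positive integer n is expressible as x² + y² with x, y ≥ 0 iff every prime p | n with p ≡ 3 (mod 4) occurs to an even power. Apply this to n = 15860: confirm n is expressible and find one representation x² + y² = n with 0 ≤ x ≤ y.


Step 1: Factor n = 15860 = 2^2 · 5 · 13 · 61.
Step 2: Check the mod-4 condition on each prime factor: 2 = 2 (special); 5 ≡ 1 (mod 4), exponent 1; 13 ≡ 1 (mod 4), exponent 1; 61 ≡ 1 (mod 4), exponent 1.
All primes ≡ 3 (mod 4) appear to even exponent (or don't appear), so by the two-squares theorem n IS expressible as a sum of two squares.
Step 3: Build a representation. Group n = k² · m with k = 2 and m = 5 · 13 · 61 = 3965 (a product of primes ≡ 1 (mod 4)); a representation of m scales to one of n via (k·x)² + (k·y)² = k²(x² + y²). Each prime p ≡ 1 (mod 4) is itself a sum of two squares; find a² by testing p − a² for a perfect square:
  5: 5 − 1² = 4 = 2² ⇒ 5 = 1² + 2².
  13: 13 − 1² = 12, 13 − 2² = 9 = 3² ⇒ 13 = 2² + 3².
  61: 61 − 1² = 60, 61 − 2² = 57, 61 − 3² = 52, 61 − 4² = 45, 61 − 5² = 36 = 6² ⇒ 61 = 5² + 6².
  Combine using the Brahmagupta–Fibonacci identity (a² + b²)(c² + d²) = (ac − bd)² + (ad + bc)² = (ac + bd)² + (ad − bc)²:
  5 · 13 = 65: from (1² + 2²)(2² + 3²), take (1·2 − 2·3, 1·3 + 2·2) = (2 − 6, 3 + 4) = (-4, 7); dropping signs (only squares matter) gives (4, 7); check 4² + 7² = 16 + 49 = 65 ✓.
  65 · 61 = 3965: from (4² + 7²)(5² + 6²), take (4·5 − 7·6, 4·6 + 7·5) = (20 − 42, 24 + 35) = (-22, 59); dropping signs (only squares matter) gives (22, 59); check 22² + 59² = 484 + 3481 = 3965 ✓.
  Scale by k = 2: (2·22, 2·59) = (44, 118).
Step 4: Order so x ≤ y and verify: 44² + 118² = 1936 + 13924 = 15860 = n. ✓

n = 15860 = 44² + 118² (one valid representation with x ≤ y).


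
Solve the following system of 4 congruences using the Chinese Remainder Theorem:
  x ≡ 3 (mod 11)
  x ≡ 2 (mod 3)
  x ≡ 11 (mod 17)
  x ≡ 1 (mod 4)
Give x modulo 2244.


Product of moduli M = 11 · 3 · 17 · 4 = 2244.
Merge one congruence at a time:
  Start: x ≡ 3 (mod 11).
  Combine with x ≡ 2 (mod 3); new modulus lcm = 33.
    Write x = 3 + 11·t and substitute into x ≡ 2 (mod 3): 11·t ≡ 2 − 3 = -1 (mod 3).
    Reduce coefficients mod 3: 2·t ≡ 2 (mod 3).
    The inverse of 2 mod 3 is 2 (since 2·2 = 4 = 1·3 + 1), so t ≡ 2·2 = 4 ≡ 1 (mod 3).
    Then x = 3 + 11·1 = 14, valid modulo lcm(11, 3) = 33: x ≡ 14 (mod 33).
  Combine with x ≡ 11 (mod 17); new modulus lcm = 561.
    Write x = 14 + 33·t and substitute into x ≡ 11 (mod 17): 33·t ≡ 11 − 14 = -3 (mod 17).
    Reduce coefficients mod 17: 16·t ≡ 14 (mod 17).
    The inverse of 16 mod 17 is 16 (since 16·16 = 256 = 15·17 + 1), so t ≡ 16·14 = 224 ≡ 3 (mod 17).
    Then x = 14 + 33·3 = 113, valid modulo lcm(33, 17) = 561: x ≡ 113 (mod 561).
  Combine with x ≡ 1 (mod 4); new modulus lcm = 2244.
    Write x = 113 + 561·t and substitute into x ≡ 1 (mod 4): 561·t ≡ 1 − 113 = -112 (mod 4).
    Reduce coefficients mod 4: 1·t ≡ 0 (mod 4).
    So t ≡ 0 (mod 4).
    Then x = 113 + 561·0 = 113, valid modulo lcm(561, 4) = 2244: x ≡ 113 (mod 2244).
Verify against each original: 113 mod 11 = 3, 113 mod 3 = 2, 113 mod 17 = 11, 113 mod 4 = 1.

x ≡ 113 (mod 2244).


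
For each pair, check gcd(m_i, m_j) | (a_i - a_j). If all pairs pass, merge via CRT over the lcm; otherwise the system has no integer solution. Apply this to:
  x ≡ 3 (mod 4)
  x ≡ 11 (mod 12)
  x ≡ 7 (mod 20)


Moduli 4, 12, 20 are not pairwise coprime, so CRT works modulo lcm(m_i) when all pairwise compatibility conditions hold.
Pairwise compatibility: gcd(m_i, m_j) must divide a_i - a_j for every pair.
Merge one congruence at a time:
  Start: x ≡ 3 (mod 4).
  Combine with x ≡ 11 (mod 12): gcd(4, 12) = 4; 11 - 3 = 8, which IS divisible by 4, so compatible.
    Write x = 3 + 4·t and substitute into x ≡ 11 (mod 12): 4·t ≡ 11 − 3 = 8 (mod 12).
    Divide the congruence (and modulus) by g = 4: 1·t ≡ 2 (mod 3).
    So t ≡ 2 (mod 3).
    Then x = 3 + 4·2 = 11, valid modulo lcm(4, 12) = 12: x ≡ 11 (mod 12).
  Combine with x ≡ 7 (mod 20): gcd(12, 20) = 4; 7 - 11 = -4, which IS divisible by 4, so compatible.
    Write x = 11 + 12·t and substitute into x ≡ 7 (mod 20): 12·t ≡ 7 − 11 = -4 (mod 20).
    Divide the congruence (and modulus) by g = 4: 3·t ≡ -1 (mod 5).
    Reduce coefficients mod 5: 3·t ≡ 4 (mod 5).
    The inverse of 3 mod 5 is 2 (since 3·2 = 6 = 1·5 + 1), so t ≡ 2·4 = 8 ≡ 3 (mod 5).
    Then x = 11 + 12·3 = 47, valid modulo lcm(12, 20) = 60: x ≡ 47 (mod 60).
Verify: 47 mod 4 = 3, 47 mod 12 = 11, 47 mod 20 = 7.

x ≡ 47 (mod 60).
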